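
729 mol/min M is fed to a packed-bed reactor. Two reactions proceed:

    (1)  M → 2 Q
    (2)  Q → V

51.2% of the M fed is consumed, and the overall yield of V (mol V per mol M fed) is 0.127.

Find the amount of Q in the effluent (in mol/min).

Conversion of M: M consumed = 1ξ₁ = 0.512 × 729 → ξ₁ = 373.2 mol/min.
Yield of V: 1ξ₂ / 729 = 0.127 → ξ₂ = 92.58 mol/min.
Outlet amounts (n = n₀ + Σ ν·ξ):
  M: 729 − 1(373.2) = 355.8
  Q: 0 + 2(373.2) − 1(92.58) = 653.9
  V: 0 + 1(92.58) = 92.58

654 mol/min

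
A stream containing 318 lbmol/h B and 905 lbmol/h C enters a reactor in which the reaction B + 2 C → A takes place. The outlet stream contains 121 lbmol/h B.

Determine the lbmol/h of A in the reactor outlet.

For B: n = n₀ − 1ξ → 121 = 318 − 1ξ, giving ξ = 197 lbmol/h.
Outlet amounts (n = n₀ + ν ξ):
  B: 318 − 1(197) = 121
  C: 905 − 2(197) = 511
  A: 0 + 1(197) = 197

197 lbmol/h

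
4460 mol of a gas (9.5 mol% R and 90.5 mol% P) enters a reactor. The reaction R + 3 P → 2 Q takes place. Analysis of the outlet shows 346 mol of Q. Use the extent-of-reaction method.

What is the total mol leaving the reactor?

For Q: n = n₀ + 2ξ → 346 = 0 + 2ξ, giving ξ = 173 mol.
Outlet amounts (n = n₀ + ν ξ):
  R: 423.7 − 1(173) = 250.7
  P: 4036 − 3(173) = 3517
  Q: 0 + 2(173) = 346
Total out = 250.7 + 3517 + 346 = 4114 mol.

4110 mol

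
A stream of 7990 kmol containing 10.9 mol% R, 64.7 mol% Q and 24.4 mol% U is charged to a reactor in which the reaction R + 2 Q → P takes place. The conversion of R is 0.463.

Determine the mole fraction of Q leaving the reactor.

0.607

R reacted = 0.463 × 870.9 = 403.2 kmol; ν_R = −1, so ξ = 403.2/1 = 403.2 kmol.
Outlet amounts (n = n₀ + ν ξ):
  R: 870.9 − 1(403.2) = 467.7
  Q: 5170 − 2(403.2) = 4363
  P: 0 + 1(403.2) = 403.2
  U: 1950 (inert)
Total out = 7184 kmol; y_Q = 4363 / 7184 = 0.6074.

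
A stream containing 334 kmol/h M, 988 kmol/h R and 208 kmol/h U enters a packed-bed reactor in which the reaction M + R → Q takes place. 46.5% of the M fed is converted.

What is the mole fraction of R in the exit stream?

0.606

M reacted = 0.465 × 334 = 155.3 kmol/h; ν_M = −1, so ξ = 155.3/1 = 155.3 kmol/h.
Outlet amounts (n = n₀ + ν ξ):
  M: 334 − 1(155.3) = 178.7
  R: 988 − 1(155.3) = 832.7
  Q: 0 + 1(155.3) = 155.3
  U: 208 (inert)
Total out = 1375 kmol/h; y_R = 832.7 / 1375 = 0.6057.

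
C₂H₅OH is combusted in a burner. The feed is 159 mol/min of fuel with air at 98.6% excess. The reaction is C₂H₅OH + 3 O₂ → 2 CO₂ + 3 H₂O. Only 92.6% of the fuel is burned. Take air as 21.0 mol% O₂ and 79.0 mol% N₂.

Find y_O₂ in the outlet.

Stoichiometric O₂ = 3 × 159 = 477 mol/min; O₂ fed = 477 × 1.986 = 947.3 mol/min.
N₂ fed = 947.3 × 79/21 = 3564 mol/min.
Fuel reacted = 0.926 × 159 → ξ = 147.2 mol/min.
Outlet (n = n₀ + ν ξ):
  C₂H₅OH: 159 − 1(147.2) = 11.77
  O₂: 947.3 − 3(147.2) = 505.6
  N₂: 3564 (inert)
  CO₂: 0 + 2(147.2) = 294.5
  H₂O: 0 + 3(147.2) = 441.7
Total out = 4817 mol/min; y_O₂ = 505.6 / 4817 = 0.105.

0.105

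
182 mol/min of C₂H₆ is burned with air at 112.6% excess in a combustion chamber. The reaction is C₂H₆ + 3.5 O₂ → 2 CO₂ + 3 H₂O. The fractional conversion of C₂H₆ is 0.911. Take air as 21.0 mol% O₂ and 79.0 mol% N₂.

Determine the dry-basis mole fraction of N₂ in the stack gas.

0.82

Stoichiometric O₂ = 3.5 × 182 = 637 mol/min; O₂ fed = 637 × 2.126 = 1354 mol/min.
N₂ fed = 1354 × 79/21 = 5095 mol/min.
Fuel reacted = 0.911 × 182 → ξ = 165.8 mol/min.
Outlet (n = n₀ + ν ξ):
  C₂H₆: 182 − 1(165.8) = 16.2
  O₂: 1354 − 3.5(165.8) = 774
  N₂: 5095 (inert)
  CO₂: 0 + 2(165.8) = 331.6
  H₂O: 0 + 3(165.8) = 497.4
Dry total = 6216 mol/min; y_N₂ (dry) = 5095 / 6216 = 0.8195.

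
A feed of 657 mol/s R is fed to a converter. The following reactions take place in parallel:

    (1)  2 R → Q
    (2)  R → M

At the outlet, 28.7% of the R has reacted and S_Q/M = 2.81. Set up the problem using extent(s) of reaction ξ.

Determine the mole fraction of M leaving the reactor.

0.0494

Conversion of R: R consumed = 0.287 × 657 = 188.6 mol/s = 2ξ₁ + 1ξ₂.
Selectivity: 1ξ₁ / (1ξ₂) = 2.81 → ξ₁ = 2.81 ξ₂.
Substitute: (2·2.81 + 1) ξ₂ = 188.6 → ξ₂ = 28.48 mol/s, ξ₁ = 80.04 mol/s.
Outlet amounts (n = n₀ + Σ ν·ξ):
  R: 657 − 2(80.04) − 1(28.48) = 468.4
  Q: 0 + 1(80.04) = 80.04
  M: 0 + 1(28.48) = 28.48
Total out = 577 mol/s; y_M = 28.48 / 577 = 0.04937.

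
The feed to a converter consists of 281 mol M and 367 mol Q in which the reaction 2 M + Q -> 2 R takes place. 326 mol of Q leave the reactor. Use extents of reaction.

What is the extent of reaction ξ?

For Q: n = n₀ − 1ξ → 326 = 367 − 1ξ, giving ξ = 41 mol.
Outlet amounts (n = n₀ + ν ξ):
  M: 281 − 2(41) = 199
  Q: 367 − 1(41) = 326
  R: 0 + 2(41) = 82

ξ = 41 mol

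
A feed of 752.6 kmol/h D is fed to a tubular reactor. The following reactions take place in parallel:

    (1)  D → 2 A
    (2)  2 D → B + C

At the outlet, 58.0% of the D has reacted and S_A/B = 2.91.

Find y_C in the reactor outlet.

Conversion of D: D consumed = 0.58 × 752.6 = 436.5 kmol/h = 1ξ₁ + 2ξ₂.
Selectivity: 2ξ₁ / (1ξ₂) = 2.91 → ξ₁ = 1.455 ξ₂.
Substitute: (1·1.455 + 2) ξ₂ = 436.5 → ξ₂ = 126.3 kmol/h, ξ₁ = 183.8 kmol/h.
Outlet amounts (n = n₀ + Σ ν·ξ):
  D: 752.6 − 1(183.8) − 2(126.3) = 316.1
  A: 0 + 2(183.8) = 367.7
  B: 0 + 1(126.3) = 126.3
  C: 0 + 1(126.3) = 126.3
Total out = 936.4 kmol/h; y_C = 126.3 / 936.4 = 0.1349.

0.135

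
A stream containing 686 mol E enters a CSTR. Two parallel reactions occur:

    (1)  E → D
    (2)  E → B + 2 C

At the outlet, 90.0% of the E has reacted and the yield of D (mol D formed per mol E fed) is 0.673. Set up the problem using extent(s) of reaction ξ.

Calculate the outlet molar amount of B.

Yield of D: 1ξ₁ / 686 = 0.673 → ξ₁ = 461.7 mol.
Conversion of E: 1ξ₁ + 1ξ₂ = 0.9 × 686 = 617.4 → ξ₂ = 155.7 mol.
Outlet amounts (n = n₀ + Σ ν·ξ):
  E: 686 − 1(461.7) − 1(155.7) = 68.6
  D: 0 + 1(461.7) = 461.7
  B: 0 + 1(155.7) = 155.7
  C: 0 + 2(155.7) = 311.4

156 mol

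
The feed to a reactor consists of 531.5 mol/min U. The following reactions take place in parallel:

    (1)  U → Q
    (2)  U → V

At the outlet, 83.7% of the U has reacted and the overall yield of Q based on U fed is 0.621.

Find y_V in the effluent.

0.216

Yield of Q: 1ξ₁ / 531.5 = 0.621 → ξ₁ = 330.1 mol/min.
Conversion of U: 1ξ₁ + 1ξ₂ = 0.837 × 531.5 = 444.9 → ξ₂ = 114.8 mol/min.
Outlet amounts (n = n₀ + Σ ν·ξ):
  U: 531.5 − 1(330.1) − 1(114.8) = 86.63
  Q: 0 + 1(330.1) = 330.1
  V: 0 + 1(114.8) = 114.8
Total out = 531.5 mol/min; y_V = 114.8 / 531.5 = 0.216.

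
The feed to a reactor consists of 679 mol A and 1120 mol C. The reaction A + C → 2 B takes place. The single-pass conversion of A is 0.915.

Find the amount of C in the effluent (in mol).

A reacted = 0.915 × 679 = 621.3 mol; ν_A = −1, so ξ = 621.3/1 = 621.3 mol.
Outlet amounts (n = n₀ + ν ξ):
  A: 679 − 1(621.3) = 57.72
  C: 1120 − 1(621.3) = 498.7
  B: 0 + 2(621.3) = 1243

499 mol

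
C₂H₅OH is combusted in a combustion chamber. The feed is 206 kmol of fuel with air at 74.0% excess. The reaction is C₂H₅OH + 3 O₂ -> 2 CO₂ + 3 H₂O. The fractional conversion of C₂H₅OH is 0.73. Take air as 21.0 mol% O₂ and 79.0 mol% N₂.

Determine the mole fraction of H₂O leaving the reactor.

0.0824

Stoichiometric O₂ = 3 × 206 = 618 kmol; O₂ fed = 618 × 1.740 = 1075 kmol.
N₂ fed = 1075 × 79/21 = 4045 kmol.
Fuel reacted = 0.73 × 206 → ξ = 150.4 kmol.
Outlet (n = n₀ + ν ξ):
  C₂H₅OH: 206 − 1(150.4) = 55.62
  O₂: 1075 − 3(150.4) = 624.2
  N₂: 4045 (inert)
  CO₂: 0 + 2(150.4) = 300.8
  H₂O: 0 + 3(150.4) = 451.1
Total out = 5477 kmol; y_H₂O = 451.1 / 5477 = 0.08237.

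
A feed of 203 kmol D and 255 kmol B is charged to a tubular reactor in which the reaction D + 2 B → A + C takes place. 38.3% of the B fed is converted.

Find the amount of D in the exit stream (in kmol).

B reacted = 0.383 × 255 = 97.67 kmol; ν_B = −2, so ξ = 97.67/2 = 48.83 kmol.
Outlet amounts (n = n₀ + ν ξ):
  D: 203 − 1(48.83) = 154.2
  B: 255 − 2(48.83) = 157.3
  A: 0 + 1(48.83) = 48.83
  C: 0 + 1(48.83) = 48.83

154 kmol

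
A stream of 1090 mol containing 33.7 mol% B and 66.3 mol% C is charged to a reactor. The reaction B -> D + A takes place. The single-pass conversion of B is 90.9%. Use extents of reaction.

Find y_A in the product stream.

B reacted = 0.909 × 367.3 = 333.9 mol; ν_B = −1, so ξ = 333.9/1 = 333.9 mol.
Outlet amounts (n = n₀ + ν ξ):
  B: 367.3 − 1(333.9) = 33.43
  D: 0 + 1(333.9) = 333.9
  A: 0 + 1(333.9) = 333.9
  C: 722.7 (inert)
Total out = 1424 mol; y_A = 333.9 / 1424 = 0.2345.

0.234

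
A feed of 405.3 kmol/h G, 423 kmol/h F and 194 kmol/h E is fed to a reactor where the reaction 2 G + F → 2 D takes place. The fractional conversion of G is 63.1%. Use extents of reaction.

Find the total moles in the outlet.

G reacted = 0.631 × 405.3 = 255.7 kmol/h; ν_G = −2, so ξ = 255.7/2 = 127.9 kmol/h.
Outlet amounts (n = n₀ + ν ξ):
  G: 405.3 − 2(127.9) = 149.6
  F: 423 − 1(127.9) = 295.1
  D: 0 + 2(127.9) = 255.7
  E: 194 (inert)
Total out = 149.6 + 295.1 + 255.7 + 194 = 894.4 kmol/h.

894 kmol/h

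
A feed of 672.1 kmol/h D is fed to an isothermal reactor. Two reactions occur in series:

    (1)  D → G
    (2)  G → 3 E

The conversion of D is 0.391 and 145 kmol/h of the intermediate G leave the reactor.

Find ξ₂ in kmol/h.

Conversion of D: D consumed = 1ξ₁ = 0.391 × 672.1 → ξ₁ = 262.8 kmol/h.
G balance: n_G = 0 + 1ξ₁ − 1ξ₂ = 145 → ξ₂ = (1·262.8 − 145)/1 = 117.8 kmol/h.
Outlet amounts (n = n₀ + Σ ν·ξ):
  D: 672.1 − 1(262.8) = 409.3
  G: 0 + 1(262.8) − 1(117.8) = 145
  E: 0 + 3(117.8) = 353.4

ξ₂ = 118 kmol/h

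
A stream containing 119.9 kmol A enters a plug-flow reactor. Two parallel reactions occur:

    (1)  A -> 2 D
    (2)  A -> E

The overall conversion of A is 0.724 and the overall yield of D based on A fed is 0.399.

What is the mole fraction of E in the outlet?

0.437

Yield of D: 2ξ₁ / 119.9 = 0.399 → ξ₁ = 23.92 kmol.
Conversion of A: 1ξ₁ + 1ξ₂ = 0.724 × 119.9 = 86.81 → ξ₂ = 62.89 kmol.
Outlet amounts (n = n₀ + Σ ν·ξ):
  A: 119.9 − 1(23.92) − 1(62.89) = 33.09
  D: 0 + 2(23.92) = 47.84
  E: 0 + 1(62.89) = 62.89
Total out = 143.8 kmol; y_E = 62.89 / 143.8 = 0.4373.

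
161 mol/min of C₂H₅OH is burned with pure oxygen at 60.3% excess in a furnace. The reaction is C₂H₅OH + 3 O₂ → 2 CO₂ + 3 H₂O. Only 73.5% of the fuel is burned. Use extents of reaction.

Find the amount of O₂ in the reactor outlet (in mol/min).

Stoichiometric O₂ = 3 × 161 = 483 mol/min; O₂ fed = 483 × 1.603 = 774.2 mol/min.
Fuel reacted = 0.735 × 161 → ξ = 118.3 mol/min.
Outlet (n = n₀ + ν ξ):
  C₂H₅OH: 161 − 1(118.3) = 42.67
  O₂: 774.2 − 3(118.3) = 419.2
  CO₂: 0 + 2(118.3) = 236.7
  H₂O: 0 + 3(118.3) = 355

419 mol/min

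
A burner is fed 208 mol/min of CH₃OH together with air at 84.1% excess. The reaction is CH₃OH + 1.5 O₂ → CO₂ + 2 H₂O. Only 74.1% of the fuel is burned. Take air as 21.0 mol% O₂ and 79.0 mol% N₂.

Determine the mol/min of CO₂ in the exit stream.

Stoichiometric O₂ = 1.5 × 208 = 312 mol/min; O₂ fed = 312 × 1.841 = 574.4 mol/min.
N₂ fed = 574.4 × 79/21 = 2161 mol/min.
Fuel reacted = 0.741 × 208 → ξ = 154.1 mol/min.
Outlet (n = n₀ + ν ξ):
  CH₃OH: 208 − 1(154.1) = 53.87
  O₂: 574.4 − 1.5(154.1) = 343.2
  N₂: 2161 (inert)
  CO₂: 0 + 1(154.1) = 154.1
  H₂O: 0 + 2(154.1) = 308.3

154 mol/min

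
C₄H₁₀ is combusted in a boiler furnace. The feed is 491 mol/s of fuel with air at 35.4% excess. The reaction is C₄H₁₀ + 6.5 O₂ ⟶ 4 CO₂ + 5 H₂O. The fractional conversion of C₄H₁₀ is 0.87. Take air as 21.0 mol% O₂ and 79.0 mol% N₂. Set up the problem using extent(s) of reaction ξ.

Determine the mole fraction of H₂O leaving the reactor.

0.0984

Stoichiometric O₂ = 6.5 × 491 = 3192 mol/s; O₂ fed = 3192 × 1.354 = 4321 mol/s.
N₂ fed = 4321 × 79/21 = 16260 mol/s.
Fuel reacted = 0.87 × 491 → ξ = 427.2 mol/s.
Outlet (n = n₀ + ν ξ):
  C₄H₁₀: 491 − 1(427.2) = 63.83
  O₂: 4321 − 6.5(427.2) = 1545
  N₂: 16260 (inert)
  CO₂: 0 + 4(427.2) = 1709
  H₂O: 0 + 5(427.2) = 2136
Total out = 21710 mol/s; y_H₂O = 2136 / 21710 = 0.09838.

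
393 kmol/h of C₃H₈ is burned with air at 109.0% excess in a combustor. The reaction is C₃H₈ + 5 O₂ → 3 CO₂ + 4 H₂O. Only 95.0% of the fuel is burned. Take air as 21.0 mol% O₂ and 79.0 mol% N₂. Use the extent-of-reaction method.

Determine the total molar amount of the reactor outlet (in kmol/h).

Stoichiometric O₂ = 5 × 393 = 1965 kmol/h; O₂ fed = 1965 × 2.090 = 4107 kmol/h.
N₂ fed = 4107 × 79/21 = 15450 kmol/h.
Fuel reacted = 0.95 × 393 → ξ = 373.3 kmol/h.
Outlet (n = n₀ + ν ξ):
  C₃H₈: 393 − 1(373.3) = 19.65
  O₂: 4107 − 5(373.3) = 2240
  N₂: 15450 (inert)
  CO₂: 0 + 3(373.3) = 1120
  H₂O: 0 + 4(373.3) = 1493
Total out = 19.65 + 2240 + 15450 + 1120 + 1493 = 20320 kmol/h.

20300 kmol/h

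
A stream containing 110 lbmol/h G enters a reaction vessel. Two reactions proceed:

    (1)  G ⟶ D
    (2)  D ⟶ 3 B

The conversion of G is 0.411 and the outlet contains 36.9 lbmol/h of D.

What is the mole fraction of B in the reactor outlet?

0.197

Conversion of G: G consumed = 1ξ₁ = 0.411 × 110 → ξ₁ = 45.21 lbmol/h.
D balance: n_D = 0 + 1ξ₁ − 1ξ₂ = 36.9 → ξ₂ = (1·45.21 − 36.9)/1 = 8.31 lbmol/h.
Outlet amounts (n = n₀ + Σ ν·ξ):
  G: 110 − 1(45.21) = 64.79
  D: 0 + 1(45.21) − 1(8.31) = 36.9
  B: 0 + 3(8.31) = 24.93
Total out = 126.6 lbmol/h; y_B = 24.93 / 126.6 = 0.1969.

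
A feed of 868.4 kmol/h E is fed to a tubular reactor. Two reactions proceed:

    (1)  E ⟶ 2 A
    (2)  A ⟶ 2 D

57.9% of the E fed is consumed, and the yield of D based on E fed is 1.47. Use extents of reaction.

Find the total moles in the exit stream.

2010 kmol/h

Conversion of E: E consumed = 1ξ₁ = 0.579 × 868.4 → ξ₁ = 502.8 kmol/h.
Yield of D: 2ξ₂ / 868.4 = 1.47 → ξ₂ = 638.3 kmol/h.
Outlet amounts (n = n₀ + Σ ν·ξ):
  E: 868.4 − 1(502.8) = 365.6
  A: 0 + 2(502.8) − 1(638.3) = 367.3
  D: 0 + 2(638.3) = 1277
Total out = 365.6 + 367.3 + 1277 = 2009 kmol/h.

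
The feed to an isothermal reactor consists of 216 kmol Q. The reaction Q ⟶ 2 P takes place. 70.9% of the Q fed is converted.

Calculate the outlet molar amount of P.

Q reacted = 0.709 × 216 = 153.1 kmol; ν_Q = −1, so ξ = 153.1/1 = 153.1 kmol.
Outlet amounts (n = n₀ + ν ξ):
  Q: 216 − 1(153.1) = 62.86
  P: 0 + 2(153.1) = 306.3

306 kmol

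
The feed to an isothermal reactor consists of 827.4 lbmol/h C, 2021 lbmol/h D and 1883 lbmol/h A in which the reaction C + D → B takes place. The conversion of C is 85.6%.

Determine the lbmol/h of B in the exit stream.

708 lbmol/h

C reacted = 0.856 × 827.4 = 708.3 lbmol/h; ν_C = −1, so ξ = 708.3/1 = 708.3 lbmol/h.
Outlet amounts (n = n₀ + ν ξ):
  C: 827.4 − 1(708.3) = 119.1
  D: 2021 − 1(708.3) = 1313
  B: 0 + 1(708.3) = 708.3
  A: 1883 (inert)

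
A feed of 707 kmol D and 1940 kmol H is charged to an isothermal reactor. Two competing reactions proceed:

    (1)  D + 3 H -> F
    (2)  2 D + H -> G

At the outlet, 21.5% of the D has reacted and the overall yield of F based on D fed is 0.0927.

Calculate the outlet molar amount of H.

Yield of F: 1ξ₁ / 707 = 0.0927 → ξ₁ = 65.54 kmol.
Conversion of D: 1ξ₁ + 2ξ₂ = 0.215 × 707 = 152 → ξ₂ = 43.23 kmol.
Outlet amounts (n = n₀ + Σ ν·ξ):
  D: 707 − 1(65.54) − 2(43.23) = 555
  H: 1940 − 3(65.54) − 1(43.23) = 1700
  F: 0 + 1(65.54) = 65.54
  G: 0 + 1(43.23) = 43.23

1700 kmol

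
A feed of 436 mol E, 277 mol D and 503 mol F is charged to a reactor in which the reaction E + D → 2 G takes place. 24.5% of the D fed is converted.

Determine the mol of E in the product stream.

368 mol

D reacted = 0.245 × 277 = 67.86 mol; ν_D = −1, so ξ = 67.86/1 = 67.86 mol.
Outlet amounts (n = n₀ + ν ξ):
  E: 436 − 1(67.86) = 368.1
  D: 277 − 1(67.86) = 209.1
  G: 0 + 2(67.86) = 135.7
  F: 503 (inert)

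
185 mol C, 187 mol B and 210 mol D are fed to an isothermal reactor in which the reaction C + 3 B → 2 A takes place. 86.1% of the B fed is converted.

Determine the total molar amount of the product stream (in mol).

475 mol

B reacted = 0.861 × 187 = 161 mol; ν_B = −3, so ξ = 161/3 = 53.67 mol.
Outlet amounts (n = n₀ + ν ξ):
  C: 185 − 1(53.67) = 131.3
  B: 187 − 3(53.67) = 25.99
  A: 0 + 2(53.67) = 107.3
  D: 210 (inert)
Total out = 131.3 + 25.99 + 107.3 + 210 = 474.7 mol.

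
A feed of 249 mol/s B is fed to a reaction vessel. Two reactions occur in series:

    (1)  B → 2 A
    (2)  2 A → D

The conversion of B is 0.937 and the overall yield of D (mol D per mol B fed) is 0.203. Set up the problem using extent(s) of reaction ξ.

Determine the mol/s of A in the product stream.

Conversion of B: B consumed = 1ξ₁ = 0.937 × 249 → ξ₁ = 233.3 mol/s.
Yield of D: 1ξ₂ / 249 = 0.203 → ξ₂ = 50.55 mol/s.
Outlet amounts (n = n₀ + Σ ν·ξ):
  B: 249 − 1(233.3) = 15.69
  A: 0 + 2(233.3) − 2(50.55) = 365.5
  D: 0 + 1(50.55) = 50.55

366 mol/s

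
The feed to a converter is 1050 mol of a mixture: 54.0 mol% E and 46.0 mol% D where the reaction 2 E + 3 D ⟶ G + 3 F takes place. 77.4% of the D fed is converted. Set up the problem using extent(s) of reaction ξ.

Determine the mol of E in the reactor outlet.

318 mol

D reacted = 0.774 × 483 = 373.8 mol; ν_D = −3, so ξ = 373.8/3 = 124.6 mol.
Outlet amounts (n = n₀ + ν ξ):
  E: 567 − 2(124.6) = 317.8
  D: 483 − 3(124.6) = 109.2
  G: 0 + 1(124.6) = 124.6
  F: 0 + 3(124.6) = 373.8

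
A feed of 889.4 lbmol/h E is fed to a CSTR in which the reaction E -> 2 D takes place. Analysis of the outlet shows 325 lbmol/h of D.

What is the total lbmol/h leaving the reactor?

1050 lbmol/h

For D: n = n₀ + 2ξ → 325 = 0 + 2ξ, giving ξ = 162.5 lbmol/h.
Outlet amounts (n = n₀ + ν ξ):
  E: 889.4 − 1(162.5) = 726.9
  D: 0 + 2(162.5) = 325
Total out = 726.9 + 325 = 1052 lbmol/h.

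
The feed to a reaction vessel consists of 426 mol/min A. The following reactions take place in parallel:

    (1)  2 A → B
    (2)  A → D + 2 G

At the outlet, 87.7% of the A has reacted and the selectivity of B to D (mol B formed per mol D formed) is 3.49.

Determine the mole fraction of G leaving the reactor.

Conversion of A: A consumed = 0.877 × 426 = 373.6 mol/min = 2ξ₁ + 1ξ₂.
Selectivity: 1ξ₁ / (1ξ₂) = 3.49 → ξ₁ = 3.49 ξ₂.
Substitute: (2·3.49 + 1) ξ₂ = 373.6 → ξ₂ = 46.82 mol/min, ξ₁ = 163.4 mol/min.
Outlet amounts (n = n₀ + Σ ν·ξ):
  A: 426 − 2(163.4) − 1(46.82) = 52.4
  B: 0 + 1(163.4) = 163.4
  D: 0 + 1(46.82) = 46.82
  G: 0 + 2(46.82) = 93.63
Total out = 356.2 mol/min; y_G = 93.63 / 356.2 = 0.2628.

0.263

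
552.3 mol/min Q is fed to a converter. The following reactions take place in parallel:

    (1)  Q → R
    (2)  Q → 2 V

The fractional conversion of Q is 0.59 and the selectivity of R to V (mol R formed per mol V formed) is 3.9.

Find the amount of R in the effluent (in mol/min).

Conversion of Q: Q consumed = 0.59 × 552.3 = 325.9 mol/min = 1ξ₁ + 1ξ₂.
Selectivity: 1ξ₁ / (2ξ₂) = 3.9 → ξ₁ = 7.8 ξ₂.
Substitute: (1·7.8 + 1) ξ₂ = 325.9 → ξ₂ = 37.03 mol/min, ξ₁ = 288.8 mol/min.
Outlet amounts (n = n₀ + Σ ν·ξ):
  Q: 552.3 − 1(288.8) − 1(37.03) = 226.4
  R: 0 + 1(288.8) = 288.8
  V: 0 + 2(37.03) = 74.06

289 mol/min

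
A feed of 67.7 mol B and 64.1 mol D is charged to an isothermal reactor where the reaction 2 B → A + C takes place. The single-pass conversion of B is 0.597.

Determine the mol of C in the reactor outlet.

B reacted = 0.597 × 67.7 = 40.42 mol; ν_B = −2, so ξ = 40.42/2 = 20.21 mol.
Outlet amounts (n = n₀ + ν ξ):
  B: 67.7 − 2(20.21) = 27.28
  A: 0 + 1(20.21) = 20.21
  C: 0 + 1(20.21) = 20.21
  D: 64.1 (inert)

20.2 mol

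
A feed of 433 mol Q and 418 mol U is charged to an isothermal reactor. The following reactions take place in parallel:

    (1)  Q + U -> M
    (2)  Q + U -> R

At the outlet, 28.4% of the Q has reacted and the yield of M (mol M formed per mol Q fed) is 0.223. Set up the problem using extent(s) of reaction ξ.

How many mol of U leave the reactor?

Yield of M: 1ξ₁ / 433 = 0.223 → ξ₁ = 96.56 mol.
Conversion of Q: 1ξ₁ + 1ξ₂ = 0.284 × 433 = 123 → ξ₂ = 26.41 mol.
Outlet amounts (n = n₀ + Σ ν·ξ):
  Q: 433 − 1(96.56) − 1(26.41) = 310
  U: 418 − 1(96.56) − 1(26.41) = 295
  M: 0 + 1(96.56) = 96.56
  R: 0 + 1(26.41) = 26.41

295 mol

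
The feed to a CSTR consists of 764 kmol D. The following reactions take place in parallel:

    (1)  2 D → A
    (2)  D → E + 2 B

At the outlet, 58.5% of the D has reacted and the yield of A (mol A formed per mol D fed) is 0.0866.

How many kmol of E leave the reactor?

315 kmol

Yield of A: 1ξ₁ / 764 = 0.0866 → ξ₁ = 66.16 kmol.
Conversion of D: 2ξ₁ + 1ξ₂ = 0.585 × 764 = 446.9 → ξ₂ = 314.6 kmol.
Outlet amounts (n = n₀ + Σ ν·ξ):
  D: 764 − 2(66.16) − 1(314.6) = 317.1
  A: 0 + 1(66.16) = 66.16
  E: 0 + 1(314.6) = 314.6
  B: 0 + 2(314.6) = 629.2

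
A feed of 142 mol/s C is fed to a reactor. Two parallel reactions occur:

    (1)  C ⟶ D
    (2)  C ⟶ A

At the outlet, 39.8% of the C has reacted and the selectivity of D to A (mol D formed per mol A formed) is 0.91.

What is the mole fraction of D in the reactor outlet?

Conversion of C: C consumed = 0.398 × 142 = 56.52 mol/s = 1ξ₁ + 1ξ₂.
Selectivity: 1ξ₁ / (1ξ₂) = 0.91 → ξ₁ = 0.91 ξ₂.
Substitute: (1·0.91 + 1) ξ₂ = 56.52 → ξ₂ = 29.59 mol/s, ξ₁ = 26.93 mol/s.
Outlet amounts (n = n₀ + Σ ν·ξ):
  C: 142 − 1(26.93) − 1(29.59) = 85.48
  D: 0 + 1(26.93) = 26.93
  A: 0 + 1(29.59) = 29.59
Total out = 142 mol/s; y_D = 26.93 / 142 = 0.1896.

0.19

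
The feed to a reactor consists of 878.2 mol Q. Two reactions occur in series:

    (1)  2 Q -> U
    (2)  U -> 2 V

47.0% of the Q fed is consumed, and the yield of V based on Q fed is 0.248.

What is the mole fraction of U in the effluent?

Conversion of Q: Q consumed = 2ξ₁ = 0.47 × 878.2 → ξ₁ = 206.4 mol.
Yield of V: 2ξ₂ / 878.2 = 0.248 → ξ₂ = 108.9 mol.
Outlet amounts (n = n₀ + Σ ν·ξ):
  Q: 878.2 − 2(206.4) = 465.4
  U: 0 + 1(206.4) − 1(108.9) = 97.48
  V: 0 + 2(108.9) = 217.8
Total out = 780.7 mol; y_U = 97.48 / 780.7 = 0.1249.

0.125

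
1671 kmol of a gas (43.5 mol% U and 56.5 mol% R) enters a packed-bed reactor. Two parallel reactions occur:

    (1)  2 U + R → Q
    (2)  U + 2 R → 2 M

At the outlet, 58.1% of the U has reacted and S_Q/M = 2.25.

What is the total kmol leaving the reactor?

1250 kmol

Conversion of U: U consumed = 0.581 × 726.9 = 422.3 kmol = 2ξ₁ + 1ξ₂.
Selectivity: 1ξ₁ / (2ξ₂) = 2.25 → ξ₁ = 4.5 ξ₂.
Substitute: (2·4.5 + 1) ξ₂ = 422.3 → ξ₂ = 42.23 kmol, ξ₁ = 190 kmol.
Outlet amounts (n = n₀ + Σ ν·ξ):
  U: 726.9 − 2(190) − 1(42.23) = 304.6
  R: 944.1 − 1(190) − 2(42.23) = 669.6
  Q: 0 + 1(190) = 190
  M: 0 + 2(42.23) = 84.46
Total out = 304.6 + 669.6 + 190 + 84.46 = 1249 kmol.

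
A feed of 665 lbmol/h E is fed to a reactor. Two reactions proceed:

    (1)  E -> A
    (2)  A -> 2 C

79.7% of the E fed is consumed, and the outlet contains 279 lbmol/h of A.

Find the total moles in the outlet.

Conversion of E: E consumed = 1ξ₁ = 0.797 × 665 → ξ₁ = 530 lbmol/h.
A balance: n_A = 0 + 1ξ₁ − 1ξ₂ = 279 → ξ₂ = (1·530 − 279)/1 = 251 lbmol/h.
Outlet amounts (n = n₀ + Σ ν·ξ):
  E: 665 − 1(530) = 135
  A: 0 + 1(530) − 1(251) = 279
  C: 0 + 2(251) = 502
Total out = 135 + 279 + 502 = 916 lbmol/h.

916 lbmol/h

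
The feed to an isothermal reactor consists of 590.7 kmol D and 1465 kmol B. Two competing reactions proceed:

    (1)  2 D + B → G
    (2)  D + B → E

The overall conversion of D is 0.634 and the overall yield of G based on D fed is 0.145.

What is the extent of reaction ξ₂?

ξ₂ = 203 kmol

Yield of G: 1ξ₁ / 590.7 = 0.145 → ξ₁ = 85.65 kmol.
Conversion of D: 2ξ₁ + 1ξ₂ = 0.634 × 590.7 = 374.5 → ξ₂ = 203.2 kmol.
Outlet amounts (n = n₀ + Σ ν·ξ):
  D: 590.7 − 2(85.65) − 1(203.2) = 216.2
  B: 1465 − 1(85.65) − 1(203.2) = 1176
  G: 0 + 1(85.65) = 85.65
  E: 0 + 1(203.2) = 203.2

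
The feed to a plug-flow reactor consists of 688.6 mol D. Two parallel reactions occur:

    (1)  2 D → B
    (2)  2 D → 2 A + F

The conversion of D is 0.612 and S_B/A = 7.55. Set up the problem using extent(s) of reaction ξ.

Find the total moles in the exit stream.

Conversion of D: D consumed = 0.612 × 688.6 = 421.4 mol = 2ξ₁ + 2ξ₂.
Selectivity: 1ξ₁ / (2ξ₂) = 7.55 → ξ₁ = 15.1 ξ₂.
Substitute: (2·15.1 + 2) ξ₂ = 421.4 → ξ₂ = 13.09 mol, ξ₁ = 197.6 mol.
Outlet amounts (n = n₀ + Σ ν·ξ):
  D: 688.6 − 2(197.6) − 2(13.09) = 267.2
  B: 0 + 1(197.6) = 197.6
  A: 0 + 2(13.09) = 26.18
  F: 0 + 1(13.09) = 13.09
Total out = 267.2 + 197.6 + 26.18 + 13.09 = 504.1 mol.

504 mol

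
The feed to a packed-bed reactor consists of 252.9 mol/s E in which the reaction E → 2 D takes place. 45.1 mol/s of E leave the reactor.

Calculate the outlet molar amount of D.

For E: n = n₀ − 1ξ → 45.1 = 252.9 − 1ξ, giving ξ = 207.8 mol/s.
Outlet amounts (n = n₀ + ν ξ):
  E: 252.9 − 1(207.8) = 45.1
  D: 0 + 2(207.8) = 415.6

416 mol/s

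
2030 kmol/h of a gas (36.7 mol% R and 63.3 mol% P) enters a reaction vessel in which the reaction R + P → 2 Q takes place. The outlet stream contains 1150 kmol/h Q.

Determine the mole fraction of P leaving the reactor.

For Q: n = n₀ + 2ξ → 1150 = 0 + 2ξ, giving ξ = 575 kmol/h.
Outlet amounts (n = n₀ + ν ξ):
  R: 745 − 1(575) = 170
  P: 1285 − 1(575) = 710
  Q: 0 + 2(575) = 1150
Total out = 2030 kmol/h; y_P = 710 / 2030 = 0.3497.

0.35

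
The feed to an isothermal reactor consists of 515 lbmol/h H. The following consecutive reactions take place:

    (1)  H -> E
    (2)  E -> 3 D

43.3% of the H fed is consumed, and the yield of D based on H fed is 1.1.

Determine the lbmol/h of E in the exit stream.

Conversion of H: H consumed = 1ξ₁ = 0.433 × 515 → ξ₁ = 223 lbmol/h.
Yield of D: 3ξ₂ / 515 = 1.1 → ξ₂ = 188.8 lbmol/h.
Outlet amounts (n = n₀ + Σ ν·ξ):
  H: 515 − 1(223) = 292
  E: 0 + 1(223) − 1(188.8) = 34.16
  D: 0 + 3(188.8) = 566.5

34.2 lbmol/h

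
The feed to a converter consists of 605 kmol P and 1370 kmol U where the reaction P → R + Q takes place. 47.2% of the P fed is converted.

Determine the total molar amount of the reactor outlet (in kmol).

P reacted = 0.472 × 605 = 285.6 kmol; ν_P = −1, so ξ = 285.6/1 = 285.6 kmol.
Outlet amounts (n = n₀ + ν ξ):
  P: 605 − 1(285.6) = 319.4
  R: 0 + 1(285.6) = 285.6
  Q: 0 + 1(285.6) = 285.6
  U: 1370 (inert)
Total out = 319.4 + 285.6 + 285.6 + 1370 = 2261 kmol.

2260 kmol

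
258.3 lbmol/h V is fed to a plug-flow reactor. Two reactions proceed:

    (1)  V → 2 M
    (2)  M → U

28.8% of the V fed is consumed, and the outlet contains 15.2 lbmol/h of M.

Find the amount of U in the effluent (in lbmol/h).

Conversion of V: V consumed = 1ξ₁ = 0.288 × 258.3 → ξ₁ = 74.39 lbmol/h.
M balance: n_M = 0 + 2ξ₁ − 1ξ₂ = 15.2 → ξ₂ = (2·74.39 − 15.2)/1 = 133.6 lbmol/h.
Outlet amounts (n = n₀ + Σ ν·ξ):
  V: 258.3 − 1(74.39) = 183.9
  M: 0 + 2(74.39) − 1(133.6) = 15.2
  U: 0 + 1(133.6) = 133.6

134 lbmol/h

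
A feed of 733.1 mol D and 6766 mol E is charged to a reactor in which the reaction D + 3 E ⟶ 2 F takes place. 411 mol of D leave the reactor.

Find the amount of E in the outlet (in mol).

5800 mol

For D: n = n₀ − 1ξ → 411 = 733.1 − 1ξ, giving ξ = 322.1 mol.
Outlet amounts (n = n₀ + ν ξ):
  D: 733.1 − 1(322.1) = 411
  E: 6766 − 3(322.1) = 5800
  F: 0 + 2(322.1) = 644.2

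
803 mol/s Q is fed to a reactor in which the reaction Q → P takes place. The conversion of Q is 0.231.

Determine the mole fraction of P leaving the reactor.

Q reacted = 0.231 × 803 = 185.5 mol/s; ν_Q = −1, so ξ = 185.5/1 = 185.5 mol/s.
Outlet amounts (n = n₀ + ν ξ):
  Q: 803 − 1(185.5) = 617.5
  P: 0 + 1(185.5) = 185.5
Total out = 803 mol/s; y_P = 185.5 / 803 = 0.231.

0.231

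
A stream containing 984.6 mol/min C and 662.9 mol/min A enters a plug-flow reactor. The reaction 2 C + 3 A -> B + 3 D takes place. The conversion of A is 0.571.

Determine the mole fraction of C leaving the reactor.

A reacted = 0.571 × 662.9 = 378.5 mol/min; ν_A = −3, so ξ = 378.5/3 = 126.2 mol/min.
Outlet amounts (n = n₀ + ν ξ):
  C: 984.6 − 2(126.2) = 732.3
  A: 662.9 − 3(126.2) = 284.4
  B: 0 + 1(126.2) = 126.2
  D: 0 + 3(126.2) = 378.5
Total out = 1521 mol/min; y_C = 732.3 / 1521 = 0.4813.

0.481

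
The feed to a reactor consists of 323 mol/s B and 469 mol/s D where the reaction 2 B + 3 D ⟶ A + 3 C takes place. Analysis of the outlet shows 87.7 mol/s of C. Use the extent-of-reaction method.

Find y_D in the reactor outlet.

For C: n = n₀ + 3ξ → 87.7 = 0 + 3ξ, giving ξ = 29.23 mol/s.
Outlet amounts (n = n₀ + ν ξ):
  B: 323 − 2(29.23) = 264.5
  D: 469 − 3(29.23) = 381.3
  A: 0 + 1(29.23) = 29.23
  C: 0 + 3(29.23) = 87.7
Total out = 762.8 mol/s; y_D = 381.3 / 762.8 = 0.4999.

0.5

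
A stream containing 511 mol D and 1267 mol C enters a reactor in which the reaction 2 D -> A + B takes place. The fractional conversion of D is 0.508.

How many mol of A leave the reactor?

130 mol

D reacted = 0.508 × 511 = 259.6 mol; ν_D = −2, so ξ = 259.6/2 = 129.8 mol.
Outlet amounts (n = n₀ + ν ξ):
  D: 511 − 2(129.8) = 251.4
  A: 0 + 1(129.8) = 129.8
  B: 0 + 1(129.8) = 129.8
  C: 1267 (inert)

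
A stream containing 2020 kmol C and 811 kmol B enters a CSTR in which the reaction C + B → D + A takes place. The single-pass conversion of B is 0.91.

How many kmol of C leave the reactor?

1280 kmol

B reacted = 0.91 × 811 = 738 kmol; ν_B = −1, so ξ = 738/1 = 738 kmol.
Outlet amounts (n = n₀ + ν ξ):
  C: 2020 − 1(738) = 1282
  B: 811 − 1(738) = 72.99
  D: 0 + 1(738) = 738
  A: 0 + 1(738) = 738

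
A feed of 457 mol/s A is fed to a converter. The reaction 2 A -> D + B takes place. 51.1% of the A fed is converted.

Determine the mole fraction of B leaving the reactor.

A reacted = 0.511 × 457 = 233.5 mol/s; ν_A = −2, so ξ = 233.5/2 = 116.8 mol/s.
Outlet amounts (n = n₀ + ν ξ):
  A: 457 − 2(116.8) = 223.5
  D: 0 + 1(116.8) = 116.8
  B: 0 + 1(116.8) = 116.8
Total out = 457 mol/s; y_B = 116.8 / 457 = 0.2555.

0.256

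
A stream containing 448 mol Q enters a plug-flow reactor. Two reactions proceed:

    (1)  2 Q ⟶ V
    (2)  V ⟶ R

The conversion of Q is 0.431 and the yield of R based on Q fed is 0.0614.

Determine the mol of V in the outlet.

69 mol

Conversion of Q: Q consumed = 2ξ₁ = 0.431 × 448 → ξ₁ = 96.54 mol.
Yield of R: 1ξ₂ / 448 = 0.0614 → ξ₂ = 27.51 mol.
Outlet amounts (n = n₀ + Σ ν·ξ):
  Q: 448 − 2(96.54) = 254.9
  V: 0 + 1(96.54) − 1(27.51) = 69.04
  R: 0 + 1(27.51) = 27.51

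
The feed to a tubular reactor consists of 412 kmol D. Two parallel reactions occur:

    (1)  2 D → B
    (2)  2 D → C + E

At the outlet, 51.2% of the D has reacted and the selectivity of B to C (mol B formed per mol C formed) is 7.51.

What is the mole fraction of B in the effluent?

0.292

Conversion of D: D consumed = 0.512 × 412 = 210.9 kmol = 2ξ₁ + 2ξ₂.
Selectivity: 1ξ₁ / (1ξ₂) = 7.51 → ξ₁ = 7.51 ξ₂.
Substitute: (2·7.51 + 2) ξ₂ = 210.9 → ξ₂ = 12.39 kmol, ξ₁ = 93.08 kmol.
Outlet amounts (n = n₀ + Σ ν·ξ):
  D: 412 − 2(93.08) − 2(12.39) = 201.1
  B: 0 + 1(93.08) = 93.08
  C: 0 + 1(12.39) = 12.39
  E: 0 + 1(12.39) = 12.39
Total out = 318.9 kmol; y_B = 93.08 / 318.9 = 0.2919.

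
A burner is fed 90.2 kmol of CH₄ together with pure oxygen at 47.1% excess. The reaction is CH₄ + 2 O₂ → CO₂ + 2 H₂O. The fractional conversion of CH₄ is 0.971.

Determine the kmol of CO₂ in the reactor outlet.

87.6 kmol

Stoichiometric O₂ = 2 × 90.2 = 180.4 kmol; O₂ fed = 180.4 × 1.471 = 265.4 kmol.
Fuel reacted = 0.971 × 90.2 → ξ = 87.58 kmol.
Outlet (n = n₀ + ν ξ):
  CH₄: 90.2 − 1(87.58) = 2.616
  O₂: 265.4 − 2(87.58) = 90.2
  CO₂: 0 + 1(87.58) = 87.58
  H₂O: 0 + 2(87.58) = 175.2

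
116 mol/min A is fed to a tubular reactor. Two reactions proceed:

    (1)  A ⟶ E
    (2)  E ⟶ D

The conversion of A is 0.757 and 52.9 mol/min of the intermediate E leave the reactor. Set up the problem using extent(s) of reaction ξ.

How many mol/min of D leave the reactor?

Conversion of A: A consumed = 1ξ₁ = 0.757 × 116 → ξ₁ = 87.81 mol/min.
E balance: n_E = 0 + 1ξ₁ − 1ξ₂ = 52.9 → ξ₂ = (1·87.81 − 52.9)/1 = 34.91 mol/min.
Outlet amounts (n = n₀ + Σ ν·ξ):
  A: 116 − 1(87.81) = 28.19
  E: 0 + 1(87.81) − 1(34.91) = 52.9
  D: 0 + 1(34.91) = 34.91

34.9 mol/min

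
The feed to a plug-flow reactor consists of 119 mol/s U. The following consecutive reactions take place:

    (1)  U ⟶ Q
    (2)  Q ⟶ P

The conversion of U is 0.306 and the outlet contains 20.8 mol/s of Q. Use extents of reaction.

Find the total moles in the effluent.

119 mol/s

Conversion of U: U consumed = 1ξ₁ = 0.306 × 119 → ξ₁ = 36.41 mol/s.
Q balance: n_Q = 0 + 1ξ₁ − 1ξ₂ = 20.8 → ξ₂ = (1·36.41 − 20.8)/1 = 15.61 mol/s.
Outlet amounts (n = n₀ + Σ ν·ξ):
  U: 119 − 1(36.41) = 82.59
  Q: 0 + 1(36.41) − 1(15.61) = 20.8
  P: 0 + 1(15.61) = 15.61
Total out = 82.59 + 20.8 + 15.61 = 119 mol/s.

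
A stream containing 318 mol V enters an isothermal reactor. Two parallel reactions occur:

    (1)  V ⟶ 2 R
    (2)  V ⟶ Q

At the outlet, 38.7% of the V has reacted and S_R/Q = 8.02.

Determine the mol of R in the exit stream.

Conversion of V: V consumed = 0.387 × 318 = 123.1 mol = 1ξ₁ + 1ξ₂.
Selectivity: 2ξ₁ / (1ξ₂) = 8.02 → ξ₁ = 4.01 ξ₂.
Substitute: (1·4.01 + 1) ξ₂ = 123.1 → ξ₂ = 24.56 mol, ξ₁ = 98.5 mol.
Outlet amounts (n = n₀ + Σ ν·ξ):
  V: 318 − 1(98.5) − 1(24.56) = 194.9
  R: 0 + 2(98.5) = 197
  Q: 0 + 1(24.56) = 24.56

197 mol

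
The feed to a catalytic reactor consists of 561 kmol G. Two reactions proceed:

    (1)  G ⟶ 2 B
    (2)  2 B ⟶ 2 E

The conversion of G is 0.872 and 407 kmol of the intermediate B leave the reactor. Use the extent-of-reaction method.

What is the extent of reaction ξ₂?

ξ₂ = 286 kmol

Conversion of G: G consumed = 1ξ₁ = 0.872 × 561 → ξ₁ = 489.2 kmol.
B balance: n_B = 0 + 2ξ₁ − 2ξ₂ = 407 → ξ₂ = (2·489.2 − 407)/2 = 285.7 kmol.
Outlet amounts (n = n₀ + Σ ν·ξ):
  G: 561 − 1(489.2) = 71.81
  B: 0 + 2(489.2) − 2(285.7) = 407
  E: 0 + 2(285.7) = 571.4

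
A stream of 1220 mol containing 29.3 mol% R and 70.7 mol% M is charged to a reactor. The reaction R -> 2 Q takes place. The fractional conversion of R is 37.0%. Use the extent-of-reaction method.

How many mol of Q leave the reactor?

265 mol

R reacted = 0.37 × 357.5 = 132.3 mol; ν_R = −1, so ξ = 132.3/1 = 132.3 mol.
Outlet amounts (n = n₀ + ν ξ):
  R: 357.5 − 1(132.3) = 225.2
  Q: 0 + 2(132.3) = 264.5
  M: 862.5 (inert)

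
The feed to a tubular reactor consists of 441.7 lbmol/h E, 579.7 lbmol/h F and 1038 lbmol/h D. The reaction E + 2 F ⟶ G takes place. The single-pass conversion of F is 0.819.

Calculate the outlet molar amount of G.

237 lbmol/h

F reacted = 0.819 × 579.7 = 474.8 lbmol/h; ν_F = −2, so ξ = 474.8/2 = 237.4 lbmol/h.
Outlet amounts (n = n₀ + ν ξ):
  E: 441.7 − 1(237.4) = 204.3
  F: 579.7 − 2(237.4) = 104.9
  G: 0 + 1(237.4) = 237.4
  D: 1038 (inert)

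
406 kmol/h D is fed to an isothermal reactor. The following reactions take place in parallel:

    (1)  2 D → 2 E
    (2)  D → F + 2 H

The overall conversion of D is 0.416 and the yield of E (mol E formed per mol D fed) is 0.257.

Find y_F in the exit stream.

Yield of E: 2ξ₁ / 406 = 0.257 → ξ₁ = 52.17 kmol/h.
Conversion of D: 2ξ₁ + 1ξ₂ = 0.416 × 406 = 168.9 → ξ₂ = 64.55 kmol/h.
Outlet amounts (n = n₀ + Σ ν·ξ):
  D: 406 − 2(52.17) − 1(64.55) = 237.1
  E: 0 + 2(52.17) = 104.3
  F: 0 + 1(64.55) = 64.55
  H: 0 + 2(64.55) = 129.1
Total out = 535.1 kmol/h; y_F = 64.55 / 535.1 = 0.1206.

0.121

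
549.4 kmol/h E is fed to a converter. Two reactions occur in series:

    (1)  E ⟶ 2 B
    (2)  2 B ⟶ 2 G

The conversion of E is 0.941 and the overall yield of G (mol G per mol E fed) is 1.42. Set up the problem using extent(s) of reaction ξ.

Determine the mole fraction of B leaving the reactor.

Conversion of E: E consumed = 1ξ₁ = 0.941 × 549.4 → ξ₁ = 517 kmol/h.
Yield of G: 2ξ₂ / 549.4 = 1.42 → ξ₂ = 390.1 kmol/h.
Outlet amounts (n = n₀ + Σ ν·ξ):
  E: 549.4 − 1(517) = 32.41
  B: 0 + 2(517) − 2(390.1) = 253.8
  G: 0 + 2(390.1) = 780.1
Total out = 1066 kmol/h; y_B = 253.8 / 1066 = 0.238.

0.238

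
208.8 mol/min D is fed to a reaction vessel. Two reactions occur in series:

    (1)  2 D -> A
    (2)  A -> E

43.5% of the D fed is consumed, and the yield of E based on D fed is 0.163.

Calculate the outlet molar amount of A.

11.4 mol/min

Conversion of D: D consumed = 2ξ₁ = 0.435 × 208.8 → ξ₁ = 45.41 mol/min.
Yield of E: 1ξ₂ / 208.8 = 0.163 → ξ₂ = 34.03 mol/min.
Outlet amounts (n = n₀ + Σ ν·ξ):
  D: 208.8 − 2(45.41) = 118
  A: 0 + 1(45.41) − 1(34.03) = 11.38
  E: 0 + 1(34.03) = 34.03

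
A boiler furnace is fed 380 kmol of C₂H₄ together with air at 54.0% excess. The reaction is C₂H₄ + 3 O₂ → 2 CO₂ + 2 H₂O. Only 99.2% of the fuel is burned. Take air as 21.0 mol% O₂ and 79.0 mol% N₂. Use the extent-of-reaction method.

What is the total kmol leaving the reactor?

Stoichiometric O₂ = 3 × 380 = 1140 kmol; O₂ fed = 1140 × 1.540 = 1756 kmol.
N₂ fed = 1756 × 79/21 = 6604 kmol.
Fuel reacted = 0.992 × 380 → ξ = 377 kmol.
Outlet (n = n₀ + ν ξ):
  C₂H₄: 380 − 1(377) = 3.04
  O₂: 1756 − 3(377) = 624.7
  N₂: 6604 (inert)
  CO₂: 0 + 2(377) = 753.9
  H₂O: 0 + 2(377) = 753.9
Total out = 3.04 + 624.7 + 6604 + 753.9 + 753.9 = 8740 kmol.

8740 kmol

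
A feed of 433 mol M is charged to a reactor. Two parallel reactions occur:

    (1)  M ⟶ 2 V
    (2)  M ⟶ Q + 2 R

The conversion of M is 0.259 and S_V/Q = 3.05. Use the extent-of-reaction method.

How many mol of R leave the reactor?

Conversion of M: M consumed = 0.259 × 433 = 112.1 mol = 1ξ₁ + 1ξ₂.
Selectivity: 2ξ₁ / (1ξ₂) = 3.05 → ξ₁ = 1.525 ξ₂.
Substitute: (1·1.525 + 1) ξ₂ = 112.1 → ξ₂ = 44.41 mol, ξ₁ = 67.73 mol.
Outlet amounts (n = n₀ + Σ ν·ξ):
  M: 433 − 1(67.73) − 1(44.41) = 320.9
  V: 0 + 2(67.73) = 135.5
  Q: 0 + 1(44.41) = 44.41
  R: 0 + 2(44.41) = 88.83

88.8 mol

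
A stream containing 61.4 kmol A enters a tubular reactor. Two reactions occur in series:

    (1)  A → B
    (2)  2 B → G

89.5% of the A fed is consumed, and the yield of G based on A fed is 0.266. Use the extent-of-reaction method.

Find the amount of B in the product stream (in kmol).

Conversion of A: A consumed = 1ξ₁ = 0.895 × 61.4 → ξ₁ = 54.95 kmol.
Yield of G: 1ξ₂ / 61.4 = 0.266 → ξ₂ = 16.33 kmol.
Outlet amounts (n = n₀ + Σ ν·ξ):
  A: 61.4 − 1(54.95) = 6.447
  B: 0 + 1(54.95) − 2(16.33) = 22.29
  G: 0 + 1(16.33) = 16.33

22.3 kmol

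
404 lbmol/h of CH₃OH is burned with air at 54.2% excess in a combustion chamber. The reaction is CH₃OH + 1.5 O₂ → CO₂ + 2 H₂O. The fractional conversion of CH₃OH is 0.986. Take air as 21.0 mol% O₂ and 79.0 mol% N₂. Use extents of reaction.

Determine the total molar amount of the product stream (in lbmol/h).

Stoichiometric O₂ = 1.5 × 404 = 606 lbmol/h; O₂ fed = 606 × 1.542 = 934.5 lbmol/h.
N₂ fed = 934.5 × 79/21 = 3515 lbmol/h.
Fuel reacted = 0.986 × 404 → ξ = 398.3 lbmol/h.
Outlet (n = n₀ + ν ξ):
  CH₃OH: 404 − 1(398.3) = 5.656
  O₂: 934.5 − 1.5(398.3) = 336.9
  N₂: 3515 (inert)
  CO₂: 0 + 1(398.3) = 398.3
  H₂O: 0 + 2(398.3) = 796.7
Total out = 5.656 + 336.9 + 3515 + 398.3 + 796.7 = 5053 lbmol/h.

5050 lbmol/h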